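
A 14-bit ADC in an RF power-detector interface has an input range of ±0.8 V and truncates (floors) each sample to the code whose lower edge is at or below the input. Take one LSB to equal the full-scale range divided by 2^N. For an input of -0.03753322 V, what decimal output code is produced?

7807

Span: 0.8 V − (-0.8 V) = 1.6 V. LSB = 1.6 V / 2^14 ≈ 97.66 µV.
code = ⌊(V_in − V_min)/LSB⌋ = ⌊(V_in − V_min) × 2^14 / range⌋
     = ⌊(-0.03753322 − (-0.8)) × 16384 / 1.6⌋ = ⌊0.76246678 × 16384/1.6⌋
     = ⌊7807.660⌋ = 7807.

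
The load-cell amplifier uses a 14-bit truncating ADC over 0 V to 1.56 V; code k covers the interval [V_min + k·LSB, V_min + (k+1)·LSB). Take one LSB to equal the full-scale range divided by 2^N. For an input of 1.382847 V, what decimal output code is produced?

Range is 1.56 V. LSB = 1.56 V / 2^14 ≈ 95.21 µV.
(V_in − V_min) × 2^14/range = (1.382847 − (0)) × 16384/1.56 = 14523.439.
Floor → code = 14523.

14523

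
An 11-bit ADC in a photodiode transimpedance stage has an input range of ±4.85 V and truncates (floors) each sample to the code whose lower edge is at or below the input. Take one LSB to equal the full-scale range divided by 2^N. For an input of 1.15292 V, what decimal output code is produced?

1267

The full-scale span is 4.85 − (-4.85) = 9.7 V. LSB = 9.7 V / 2^11 ≈ 4.736 mV.
V_in − V_min = 1.15292 − (-4.85) = 6.00292 V.
Divide by LSB: 6.00292 × 2048/9.7 = 1267.4206.
Truncating gives code 1267.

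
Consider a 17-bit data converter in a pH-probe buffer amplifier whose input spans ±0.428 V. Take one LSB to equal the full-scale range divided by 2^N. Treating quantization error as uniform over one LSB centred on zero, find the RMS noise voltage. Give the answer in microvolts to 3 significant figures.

1.89 µV

Range = 0.428 − (-0.428) = 0.856 V.
One LSB is 0.856 V / 131072 = 6.5308 µV.
σ_q = LSB/√12 = 6.5308 µV/3.4641 = 1.89 µV.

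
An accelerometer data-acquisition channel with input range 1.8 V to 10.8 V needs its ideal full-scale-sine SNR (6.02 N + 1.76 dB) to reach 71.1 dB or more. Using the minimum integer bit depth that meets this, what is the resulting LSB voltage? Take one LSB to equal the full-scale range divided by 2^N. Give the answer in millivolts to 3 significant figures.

2.20 mV

The full-scale span is 10.8 − (1.8) = 9 V.
N ≥ (71.1 − 1.76)/6.02 = 11.518 → N_min = 12.
Step size = 9/4096 V = 2.20 mV.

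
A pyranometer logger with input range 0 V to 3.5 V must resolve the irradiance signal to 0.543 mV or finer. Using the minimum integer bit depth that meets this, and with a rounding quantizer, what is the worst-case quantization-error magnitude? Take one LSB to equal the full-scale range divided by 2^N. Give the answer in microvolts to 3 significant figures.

214 µV

Range is 3.5 V.
3.5 V / 0.543 mV = 6446. Since 2^12 = 4096 and 2^13 = 8192, N = 13.
One LSB is 3.5 V / 8192 = 427.25 µV.
Max error for round-to-nearest is LSB/2 = 214 µV.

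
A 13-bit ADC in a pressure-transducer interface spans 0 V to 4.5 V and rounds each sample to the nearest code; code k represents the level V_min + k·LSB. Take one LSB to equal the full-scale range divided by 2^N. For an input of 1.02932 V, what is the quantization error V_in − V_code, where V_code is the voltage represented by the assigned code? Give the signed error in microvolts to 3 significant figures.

−98.9 µV

Full-scale range = 4.5 V. LSB = 4.5 V / 2^13 ≈ 0.5493 mV.
(V_in − V_min)/LSB = (1.02932 − (0)) × 8192/4.5 = 1873.8199 → nearest code k = 1874.
V_code = 0 + (1874/8192) × 4.5 = 1.029418945 V.
Error = V_in − V_code = 1.02932 − (1.029418945) = −98.9 µV.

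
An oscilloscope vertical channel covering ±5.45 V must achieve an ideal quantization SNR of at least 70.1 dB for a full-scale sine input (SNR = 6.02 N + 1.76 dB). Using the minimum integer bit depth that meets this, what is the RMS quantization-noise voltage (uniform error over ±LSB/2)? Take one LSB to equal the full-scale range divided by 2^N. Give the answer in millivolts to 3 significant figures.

0.768 mV

Span: 5.45 V − (-5.45 V) = 10.9 V.
Solving 6.02 N ≥ 70.1 − 1.76: N ≥ 11.352. Round up → N = 12.
One LSB is 10.9 V / 4096 = 2.6611 mV.
σ_q = LSB/√12 = 2.6611 mV/3.4641 = 0.768 mV.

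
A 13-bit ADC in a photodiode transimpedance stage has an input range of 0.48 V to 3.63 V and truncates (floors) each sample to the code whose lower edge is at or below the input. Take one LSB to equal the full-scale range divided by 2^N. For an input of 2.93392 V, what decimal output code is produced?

6381

Range = 3.63 − (0.48) = 3.15 V. LSB = 3.15 V / 2^13 ≈ 384.5 µV.
code = ⌊(V_in − V_min)/LSB⌋ = ⌊(V_in − V_min) × 2^13 / range⌋
     = ⌊(2.93392 − (0.48)) × 8192 / 3.15⌋ = ⌊2.45392 × 8192/3.15⌋
     = ⌊6381.750⌋ = 6381.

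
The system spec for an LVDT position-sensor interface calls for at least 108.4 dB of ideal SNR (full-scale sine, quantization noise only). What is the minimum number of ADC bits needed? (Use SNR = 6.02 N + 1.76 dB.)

Solving 6.02 N ≥ 108.4 − 1.76: N ≥ 17.714. Round up → N = 18.

18 bits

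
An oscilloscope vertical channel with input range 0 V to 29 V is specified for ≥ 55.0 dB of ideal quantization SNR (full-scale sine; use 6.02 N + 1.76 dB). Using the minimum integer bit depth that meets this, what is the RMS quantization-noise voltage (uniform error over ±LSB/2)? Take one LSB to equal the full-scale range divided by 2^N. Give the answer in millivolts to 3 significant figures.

16.4 mV

Full-scale range = 29 V.
6.02 N + 1.76 ≥ 55.0 gives N ≥ 8.844, so the minimum integer is 9.
One LSB is 29 V / 512 = 56.641 mV.
σ_q = LSB/√12 = 56.641 mV/3.4641 = 16.4 mV.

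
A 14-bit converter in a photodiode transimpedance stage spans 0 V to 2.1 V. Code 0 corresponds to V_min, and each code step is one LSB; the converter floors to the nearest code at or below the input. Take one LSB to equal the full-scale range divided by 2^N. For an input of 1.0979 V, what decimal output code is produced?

Full-scale range = 2.1 V. LSB = 2.1 V / 2^14 ≈ 128.2 µV.
(V_in − V_min) × 2^14/range = (1.0979 − (0)) × 16384/2.1 = 8565.711.
Floor → code = 8565.

8565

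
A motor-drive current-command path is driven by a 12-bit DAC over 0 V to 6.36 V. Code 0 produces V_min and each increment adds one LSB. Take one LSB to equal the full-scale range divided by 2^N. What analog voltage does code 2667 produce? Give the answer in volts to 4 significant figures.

Range is 6.36 V. LSB = 6.36 V / 2^12.
V_out = 0 + 2667 × (6.36/4096) V
      = 0 V + 4.14114 V = 4.14114 V.

4.141 V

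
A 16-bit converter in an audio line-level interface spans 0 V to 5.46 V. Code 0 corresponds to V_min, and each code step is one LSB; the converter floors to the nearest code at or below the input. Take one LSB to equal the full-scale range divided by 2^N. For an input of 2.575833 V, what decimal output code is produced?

30917

V_FS = 5.46 V. LSB = 5.46 V / 2^16 ≈ 83.31 µV.
V_in − V_min = 2.575833 − (0) = 2.575833 V.
Divide by LSB: 2.575833 × 65536/5.46 = 30917.5442.
Truncating gives code 30917.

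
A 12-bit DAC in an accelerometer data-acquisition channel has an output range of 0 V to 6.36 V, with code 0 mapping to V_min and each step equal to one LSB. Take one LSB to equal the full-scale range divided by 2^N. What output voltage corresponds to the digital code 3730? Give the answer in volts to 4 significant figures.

Span = 6.36 V. LSB = 6.36 V / 2^12.
V_out = V_min + code × LSB = 0 V + 3730 × 6.36 V / 4096
      = 0 + 5.79170 = 5.79170 V.

5.792 V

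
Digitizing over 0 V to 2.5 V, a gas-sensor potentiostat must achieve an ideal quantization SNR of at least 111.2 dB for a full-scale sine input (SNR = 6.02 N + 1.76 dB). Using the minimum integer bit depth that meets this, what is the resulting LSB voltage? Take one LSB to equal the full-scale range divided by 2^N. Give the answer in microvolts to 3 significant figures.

4.77 µV

V_FS = 2.5 V.
N ≥ (111.2 − 1.76)/6.02 = 18.179 → N_min = 19.
LSB = 2.5 V ÷ 2^19 = 2.5/524288 V = 4.77 µV.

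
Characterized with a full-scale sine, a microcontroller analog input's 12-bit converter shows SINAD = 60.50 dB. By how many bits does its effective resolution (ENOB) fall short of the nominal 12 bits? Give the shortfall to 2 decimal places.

N_eff = (60.50 − 1.76)/6.02 = 9.7575 bits.
Shortfall = 12 − 9.7575 = 2.2425 bits.

2.24 bits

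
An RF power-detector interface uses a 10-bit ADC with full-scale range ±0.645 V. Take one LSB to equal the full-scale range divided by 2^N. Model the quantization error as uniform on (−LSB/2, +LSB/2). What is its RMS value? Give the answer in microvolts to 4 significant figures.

Full-scale range = 0.645 V − (-0.645 V) = 1.29 V.
LSB = 1.29 V / 2^10 = 1.25977 mV.
σ_q = LSB/√12 = 1.25977 mV/3.4641 = 363.7 µV.

363.7 µV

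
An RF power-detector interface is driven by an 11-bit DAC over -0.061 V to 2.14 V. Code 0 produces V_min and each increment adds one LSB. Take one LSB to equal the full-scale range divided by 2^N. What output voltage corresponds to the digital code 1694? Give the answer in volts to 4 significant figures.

Range = 2.14 − (-0.061) = 2.201 V. LSB = 2.201 V / 2^11.
V_out = V_min + code × LSB = -0.061 V + 1694 × 2.201 V / 2048
      = -0.061 + 1.82055 = 1.75955 V.

1.760 V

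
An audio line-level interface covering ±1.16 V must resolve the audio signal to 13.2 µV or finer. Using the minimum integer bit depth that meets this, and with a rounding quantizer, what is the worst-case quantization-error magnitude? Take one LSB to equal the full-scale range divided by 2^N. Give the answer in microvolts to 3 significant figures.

4.43 µV

The full-scale span is 1.16 − (-1.16) = 2.32 V.
Levels needed ≥ 2.32/13.2 µV = 175800. 2^18 = 262144 suffices, so N_min = 18.
LSB = 2.32 V ÷ 2^18 = 2.32/262144 V = 8.8501 µV.
Max error for round-to-nearest is LSB/2 = 4.43 µV.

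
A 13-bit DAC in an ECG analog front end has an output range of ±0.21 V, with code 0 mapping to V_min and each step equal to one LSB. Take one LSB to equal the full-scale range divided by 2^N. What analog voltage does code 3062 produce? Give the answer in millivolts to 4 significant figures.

-53.01 mV

Range = 0.21 − (-0.21) = 0.42 V. LSB = 0.42 V / 2^13.
Output = V_min + (3062/8192) × range = -0.21 + 0.373779 × 0.42 V
      = -0.21 + 0.156987 = -0.0530127 V.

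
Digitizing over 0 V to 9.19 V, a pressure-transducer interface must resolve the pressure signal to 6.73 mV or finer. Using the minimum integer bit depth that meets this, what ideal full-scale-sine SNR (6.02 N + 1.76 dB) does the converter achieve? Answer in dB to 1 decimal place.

V_FS = 9.19 V.
Required number of levels: 9.19/6.73 mV = 1365.5; smallest N with 2^N ≥ that is 11.
6.02(11) + 1.76 = 67.98 dB.

68.0 dB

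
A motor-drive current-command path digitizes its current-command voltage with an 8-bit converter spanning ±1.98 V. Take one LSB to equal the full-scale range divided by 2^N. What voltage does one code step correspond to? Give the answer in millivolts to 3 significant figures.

Span: 1.98 V − (-1.98 V) = 3.96 V.
Number of codes = 2^8 = 256.
Step size = 3.96/256 V = 15.5 mV.

15.5 mV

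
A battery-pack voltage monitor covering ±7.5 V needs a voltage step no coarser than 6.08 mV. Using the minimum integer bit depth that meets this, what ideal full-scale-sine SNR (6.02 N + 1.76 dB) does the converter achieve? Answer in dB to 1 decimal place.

74.0 dB

The full-scale span is 7.5 − (-7.5) = 15 V.
Required number of levels: 15/6.08 mV = 2467.1; smallest N with 2^N ≥ that is 12.
6.02(12) + 1.76 = 74.00 dB.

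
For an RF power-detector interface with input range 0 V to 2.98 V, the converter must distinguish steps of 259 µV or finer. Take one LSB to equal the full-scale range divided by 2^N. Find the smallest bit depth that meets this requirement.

14 bits

Full-scale range = 2.98 V.
Levels needed ≥ 2.98/259 µV = 11510. 2^14 = 16384 suffices, so N_min = 14.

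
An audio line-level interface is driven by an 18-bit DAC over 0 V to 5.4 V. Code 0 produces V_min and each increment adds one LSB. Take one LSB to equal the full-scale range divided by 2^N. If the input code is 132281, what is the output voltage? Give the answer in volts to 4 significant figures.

Span = 5.4 V. LSB = 5.4 V / 2^18.
V_out = V_min + code × LSB = 0 V + 132281 × 5.4 V / 262144
      = 0 + 2.72490 = 2.72490 V.

2.725 V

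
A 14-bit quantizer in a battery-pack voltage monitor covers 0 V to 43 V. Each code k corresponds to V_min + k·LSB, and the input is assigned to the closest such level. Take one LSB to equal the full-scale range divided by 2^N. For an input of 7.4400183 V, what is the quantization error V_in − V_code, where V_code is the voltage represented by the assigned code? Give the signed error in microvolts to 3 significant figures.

V_FS = 43 V. LSB = 43 V / 2^14 ≈ 2.625 mV.
Position in LSBs: (7.4400183 − (0)) × 16384/43 = 2834.8200; rounding gives k = 2835.
V_code = 0 + (2835/16384) × 43 = 7.4404907227 V.
V_in − V_code = 7.4400183 − (7.4404907227) = −472 µV.

−472 µV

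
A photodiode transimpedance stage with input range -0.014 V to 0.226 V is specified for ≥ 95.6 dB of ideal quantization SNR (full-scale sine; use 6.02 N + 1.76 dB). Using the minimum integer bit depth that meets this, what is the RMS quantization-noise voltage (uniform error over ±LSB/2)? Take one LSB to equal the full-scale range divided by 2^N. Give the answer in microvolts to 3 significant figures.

1.06 µV

Span: 0.226 V − (-0.014 V) = 0.24 V.
Required N = ⌈(95.6 − 1.76)/6.02⌉ = ⌈15.588⌉ = 16.
LSB = 0.24 V ÷ 2^16 = 0.24/65536 V = 3.6621 µV.
V_rms = LSB/√12 = 1.06 µV.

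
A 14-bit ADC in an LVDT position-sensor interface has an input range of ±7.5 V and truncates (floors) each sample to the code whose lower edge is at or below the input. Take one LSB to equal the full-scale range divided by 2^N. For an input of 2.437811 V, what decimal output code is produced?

Range = 7.5 − (-7.5) = 15 V. LSB = 15 V / 2^14 ≈ 0.9155 mV.
code = ⌊(V_in − V_min)/LSB⌋ = ⌊(V_in − V_min) × 2^14 / range⌋
     = ⌊(2.437811 − (-7.5)) × 16384 / 15⌋ = ⌊9.937811 × 16384/15⌋
     = ⌊10854.740⌋ = 10854.

10854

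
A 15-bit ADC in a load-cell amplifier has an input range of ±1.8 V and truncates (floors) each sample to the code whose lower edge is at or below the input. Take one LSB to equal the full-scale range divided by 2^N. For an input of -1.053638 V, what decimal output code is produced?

6793

The full-scale span is 1.8 − (-1.8) = 3.6 V. LSB = 3.6 V / 2^15 ≈ 109.9 µV.
(V_in − V_min) × 2^15/range = (-1.053638 − (-1.8)) × 32768/3.6 = 6793.553.
Floor → code = 6793.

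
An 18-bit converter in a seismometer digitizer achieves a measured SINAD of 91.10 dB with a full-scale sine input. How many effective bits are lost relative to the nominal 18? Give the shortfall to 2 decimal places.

ENOB = (SINAD − 1.76)/6.02 = (91.10 − 1.76)/6.02 = 14.8405 bits.
Lost resolution: 18 − 14.8405 = 3.1595 bits.

3.16 bits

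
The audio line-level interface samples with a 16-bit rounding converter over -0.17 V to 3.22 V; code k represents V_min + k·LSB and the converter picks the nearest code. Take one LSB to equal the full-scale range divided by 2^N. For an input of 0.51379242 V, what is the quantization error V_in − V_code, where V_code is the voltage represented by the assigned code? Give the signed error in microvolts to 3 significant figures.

The full-scale span is 3.22 − (-0.17) = 3.39 V. LSB = 3.39 V / 2^16 ≈ 51.73 µV.
(V_in − V_min)/LSB = (0.51379242 − (-0.17)) × 65536/3.39 = 13219.1800 → nearest code k = 13219.
Reconstructed level: -0.17 + 13219 × 3.39/65536 V = 0.51378311157 V.
e = 0.51379242 − (0.51378311157) = +9.31 µV.

+9.31 µV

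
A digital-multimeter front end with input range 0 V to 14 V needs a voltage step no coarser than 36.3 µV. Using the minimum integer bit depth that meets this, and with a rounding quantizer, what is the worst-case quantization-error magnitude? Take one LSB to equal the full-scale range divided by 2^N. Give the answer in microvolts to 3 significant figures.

13.4 µV

Span = 14 V.
Required number of levels: 14/36.3 µV = 385670; smallest N with 2^N ≥ that is 19.
LSB = 14 V / 2^19 = 26.703 µV.
|e|_max = LSB/2 = 13.4 µV.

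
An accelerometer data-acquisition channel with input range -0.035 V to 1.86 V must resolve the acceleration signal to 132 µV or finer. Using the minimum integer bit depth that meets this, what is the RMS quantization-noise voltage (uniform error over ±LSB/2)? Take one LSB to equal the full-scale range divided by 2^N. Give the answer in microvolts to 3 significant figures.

33.4 µV

Span: 1.86 V − (-0.035 V) = 1.895 V.
1.895 V / 132 µV = 14360. Since 2^13 = 8192 and 2^14 = 16384, N = 14.
LSB = 1.895 V ÷ 2^14 = 1.895/16384 V = 115.66 µV.
σ_q = LSB/√12 = 115.66 µV/3.4641 = 33.4 µV.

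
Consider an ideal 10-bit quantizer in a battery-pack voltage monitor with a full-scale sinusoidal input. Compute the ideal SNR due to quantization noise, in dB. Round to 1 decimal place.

62.0 dB

Ideal quantization SNR: 6.02 × 10 + 1.76 dB = 62.0 dB.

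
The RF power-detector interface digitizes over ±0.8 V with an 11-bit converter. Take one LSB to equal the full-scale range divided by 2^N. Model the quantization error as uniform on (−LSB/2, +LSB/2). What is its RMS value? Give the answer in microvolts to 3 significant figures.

The full-scale span is 0.8 − (-0.8) = 1.6 V.
LSB = 1.6 V ÷ 2^11 = 1.6/2048 V = 0.78125 mV.
For a uniform distribution on [−LSB/2, +LSB/2], V_rms = LSB/√12 = 0.78125 mV/3.4641 = 226 µV.

226 µV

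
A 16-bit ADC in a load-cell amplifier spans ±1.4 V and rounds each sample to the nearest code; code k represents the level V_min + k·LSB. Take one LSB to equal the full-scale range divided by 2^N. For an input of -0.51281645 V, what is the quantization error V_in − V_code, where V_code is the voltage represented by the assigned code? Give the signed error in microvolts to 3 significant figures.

Full-scale range = 1.4 V − (-1.4 V) = 2.8 V. LSB = 2.8 V / 2^16 ≈ 42.72 µV.
(V_in − V_min)/LSB = (-0.51281645 − (-1.4)) × 65536/2.8 = 20765.1647 → nearest code k = 20765.
V_code = -1.4 + (20765/65536) × 2.8 = -0.51282348633 V.
V_in − V_code = -0.51281645 − (-0.51282348633) = +7.04 µV.

+7.04 µV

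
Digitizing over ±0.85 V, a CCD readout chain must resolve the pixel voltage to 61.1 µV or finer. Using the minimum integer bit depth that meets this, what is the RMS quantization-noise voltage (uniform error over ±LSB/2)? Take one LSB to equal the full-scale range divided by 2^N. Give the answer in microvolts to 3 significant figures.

The full-scale span is 0.85 − (-0.85) = 1.7 V.
Need 2^N ≥ 1.7 V / 61.1 µV = 27820 → N_min = 15.
Step size = 1.7/32768 V = 51.880 µV.
V_rms = LSB/√12 = 15.0 µV.

15.0 µV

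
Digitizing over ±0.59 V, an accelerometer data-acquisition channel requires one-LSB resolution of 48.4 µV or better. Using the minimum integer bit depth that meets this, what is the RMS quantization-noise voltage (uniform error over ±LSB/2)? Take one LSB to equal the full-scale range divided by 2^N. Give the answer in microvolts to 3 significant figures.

10.4 µV

Range = 0.59 − (-0.59) = 1.18 V.
Need 2^N ≥ 1.18 V / 48.4 µV = 24380 → N_min = 15.
LSB = 1.18 V ÷ 2^15 = 1.18/32768 V = 36.011 µV.
V_rms = LSB/√12 = 10.4 µV.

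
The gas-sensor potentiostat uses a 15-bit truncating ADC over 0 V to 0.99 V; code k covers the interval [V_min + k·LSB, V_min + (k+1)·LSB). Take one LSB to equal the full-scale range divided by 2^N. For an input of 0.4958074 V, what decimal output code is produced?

V_FS = 0.99 V. LSB = 0.99 V / 2^15 ≈ 30.21 µV.
V_in − V_min = 0.4958074 − (0) = 0.4958074 V.
Divide by LSB: 0.4958074 × 32768/0.99 = 16410.7241.
Truncating gives code 16410.

16410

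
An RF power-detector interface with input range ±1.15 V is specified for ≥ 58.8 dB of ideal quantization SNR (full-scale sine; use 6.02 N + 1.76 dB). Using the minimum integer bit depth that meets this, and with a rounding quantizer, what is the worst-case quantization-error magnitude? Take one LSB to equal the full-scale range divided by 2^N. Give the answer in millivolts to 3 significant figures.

1.12 mV

The full-scale span is 1.15 − (-1.15) = 2.3 V.
N ≥ (58.8 − 1.76)/6.02 = 9.475 → N_min = 10.
One LSB is 2.3 V / 1024 = 2.2461 mV.
|e|_max = LSB/2 = 1.12 mV.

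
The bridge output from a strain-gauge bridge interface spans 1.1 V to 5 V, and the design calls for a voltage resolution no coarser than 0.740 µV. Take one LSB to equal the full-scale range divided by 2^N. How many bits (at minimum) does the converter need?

The full-scale span is 5 − (1.1) = 3.9 V.
Levels needed ≥ 3.9/0.740 µV = 5.270e6. 2^23 = 8388608 suffices, so N_min = 23.

23 bits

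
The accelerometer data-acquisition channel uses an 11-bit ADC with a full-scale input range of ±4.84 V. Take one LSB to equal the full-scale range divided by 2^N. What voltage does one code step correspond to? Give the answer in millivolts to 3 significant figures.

Span: 4.84 V − (-4.84 V) = 9.68 V.
2^11 = 2048 levels.
Step size = 9.68/2048 V = 4.73 mV.

4.73 mV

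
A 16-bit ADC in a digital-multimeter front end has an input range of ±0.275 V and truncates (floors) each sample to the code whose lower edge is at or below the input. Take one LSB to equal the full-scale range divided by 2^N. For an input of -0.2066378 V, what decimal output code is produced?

8145

Full-scale range = 0.275 V − (-0.275 V) = 0.55 V. LSB = 0.55 V / 2^16 ≈ 8.392 µV.
V_in − V_min = -0.2066378 − (-0.275) = 0.0683622 V.
Divide by LSB: 0.0683622 × 65536/0.55 = 8145.7912.
Truncating gives code 8145.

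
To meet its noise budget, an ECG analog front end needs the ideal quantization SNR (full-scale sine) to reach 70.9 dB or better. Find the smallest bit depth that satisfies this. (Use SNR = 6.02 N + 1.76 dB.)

Required N = ⌈(70.9 − 1.76)/6.02⌉ = ⌈11.485⌉ = 12.

12 bits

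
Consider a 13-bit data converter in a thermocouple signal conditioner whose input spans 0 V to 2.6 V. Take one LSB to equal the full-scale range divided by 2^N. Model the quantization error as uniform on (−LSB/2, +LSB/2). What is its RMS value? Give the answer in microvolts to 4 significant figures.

91.62 µV

Full-scale range = 2.6 V.
One LSB is 2.6 V / 8192 = 317.383 µV.
For a uniform distribution on [−LSB/2, +LSB/2], V_rms = LSB/√12 = 317.383 µV/3.4641 = 91.62 µV.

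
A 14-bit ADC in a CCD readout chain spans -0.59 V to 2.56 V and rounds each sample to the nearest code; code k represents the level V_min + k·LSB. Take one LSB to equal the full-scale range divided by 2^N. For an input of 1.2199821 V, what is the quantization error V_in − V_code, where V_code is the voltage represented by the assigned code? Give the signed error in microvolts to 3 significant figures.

+39.5 µV

Range = 2.56 − (-0.59) = 3.15 V. LSB = 3.15 V / 2^14 ≈ 192.3 µV.
(1.2199821 − (-0.59)) / LSB = 1.8099821 × 16384/3.15 = 9414.2053. Nearest integer: k = 9414.
V_code = V_min + k × range/2^14 = -0.59 + 9414 × 3.15/16384 = 1.2199426270 V.
V_in − V_code = 1.2199821 − (1.2199426270) = +39.5 µV.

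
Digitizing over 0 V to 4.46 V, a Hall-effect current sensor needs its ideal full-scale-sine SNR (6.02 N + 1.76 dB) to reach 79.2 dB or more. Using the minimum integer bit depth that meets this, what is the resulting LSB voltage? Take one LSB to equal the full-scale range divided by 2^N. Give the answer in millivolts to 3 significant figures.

0.544 mV

Span = 4.46 V.
Required N = ⌈(79.2 − 1.76)/6.02⌉ = ⌈12.864⌉ = 13.
One LSB is 4.46 V / 8192 = 0.544 mV.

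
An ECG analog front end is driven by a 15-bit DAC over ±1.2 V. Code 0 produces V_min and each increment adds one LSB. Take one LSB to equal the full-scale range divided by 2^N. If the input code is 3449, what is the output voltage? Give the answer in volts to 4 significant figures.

Range = 1.2 − (-1.2) = 2.4 V. LSB = 2.4 V / 2^15.
V_out = -1.2 + 3449 × (2.4/32768) V
      = -1.2 + 0.252612 = -0.947388 V.

-0.9474 V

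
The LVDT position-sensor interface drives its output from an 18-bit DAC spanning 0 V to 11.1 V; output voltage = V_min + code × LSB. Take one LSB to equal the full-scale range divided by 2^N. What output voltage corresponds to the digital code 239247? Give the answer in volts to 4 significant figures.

10.13 V

Range is 11.1 V. LSB = 11.1 V / 2^18.
V_out = 0 + 239247 × (11.1/262144) V
      = 0 + 10.1305 = 10.1305 V.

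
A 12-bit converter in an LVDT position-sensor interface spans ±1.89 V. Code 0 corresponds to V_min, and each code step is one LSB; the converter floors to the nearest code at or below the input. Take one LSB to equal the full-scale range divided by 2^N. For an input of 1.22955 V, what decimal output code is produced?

3380

The full-scale span is 1.89 − (-1.89) = 3.78 V. LSB = 3.78 V / 2^12 ≈ 0.9229 mV.
code = ⌊(V_in − V_min)/LSB⌋ = ⌊(V_in − V_min) × 2^12 / range⌋
     = ⌊(1.22955 − (-1.89)) × 4096 / 3.78⌋ = ⌊3.11955 × 4096/3.78⌋
     = ⌊3380.338⌋ = 3380.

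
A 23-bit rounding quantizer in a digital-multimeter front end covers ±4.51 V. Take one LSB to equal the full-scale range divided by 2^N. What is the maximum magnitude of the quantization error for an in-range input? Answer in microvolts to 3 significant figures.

Span: 4.51 V − (-4.51 V) = 9.02 V.
One LSB is 9.02 V / 8388608 = 1.0753 µV.
|e|_max = LSB/2 = 0.538 µV.

0.538 µV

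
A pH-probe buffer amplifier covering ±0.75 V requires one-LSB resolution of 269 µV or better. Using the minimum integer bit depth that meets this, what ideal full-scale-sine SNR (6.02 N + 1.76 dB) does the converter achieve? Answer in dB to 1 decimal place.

80.0 dB

Span: 0.75 V − (-0.75 V) = 1.5 V.
Need 2^N ≥ 1.5 V / 269 µV = 5576 → N_min = 13.
6.02(13) + 1.76 = 80.02 dB.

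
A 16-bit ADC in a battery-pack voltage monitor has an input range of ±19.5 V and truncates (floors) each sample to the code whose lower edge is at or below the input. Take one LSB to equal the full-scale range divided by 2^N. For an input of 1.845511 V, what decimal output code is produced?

The full-scale span is 19.5 − (-19.5) = 39 V. LSB = 39 V / 2^16 ≈ 0.5951 mV.
code = ⌊(V_in − V_min)/LSB⌋ = ⌊(V_in − V_min) × 2^16 / range⌋
     = ⌊(1.845511 − (-19.5)) × 65536 / 39⌋ = ⌊21.345511 × 65536/39⌋
     = ⌊35869.216⌋ = 35869.

35869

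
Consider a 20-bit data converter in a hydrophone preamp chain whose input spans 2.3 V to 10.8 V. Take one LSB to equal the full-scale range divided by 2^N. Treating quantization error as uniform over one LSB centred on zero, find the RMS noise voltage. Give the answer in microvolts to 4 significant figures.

The full-scale span is 10.8 − (2.3) = 8.5 V.
Step size = 8.5/1048576 V = 8.10623 µV.
RMS of a uniform error over width LSB is LSB/√12 = 2.340 µV.

2.340 µV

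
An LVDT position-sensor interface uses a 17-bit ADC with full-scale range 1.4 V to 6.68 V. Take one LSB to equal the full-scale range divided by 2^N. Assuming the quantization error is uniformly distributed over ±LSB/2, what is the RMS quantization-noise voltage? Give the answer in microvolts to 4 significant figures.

Span: 6.68 V − (1.4 V) = 5.28 V.
Step size = 5.28/131072 V = 40.2832 µV.
RMS of a uniform error over width LSB is LSB/√12 = 11.63 µV.

11.63 µV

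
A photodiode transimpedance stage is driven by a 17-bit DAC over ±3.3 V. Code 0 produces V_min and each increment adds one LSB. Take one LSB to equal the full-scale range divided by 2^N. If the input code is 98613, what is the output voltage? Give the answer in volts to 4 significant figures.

1.666 V

Range = 3.3 − (-3.3) = 6.6 V. LSB = 6.6 V / 2^17.
Output = V_min + (98613/131072) × range = -3.3 + 0.752357 × 6.6 V
      = -3.3 V + 4.96556 V = 1.66556 V.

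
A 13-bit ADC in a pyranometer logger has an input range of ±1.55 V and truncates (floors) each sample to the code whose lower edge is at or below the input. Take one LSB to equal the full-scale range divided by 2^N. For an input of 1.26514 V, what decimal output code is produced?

Span: 1.55 V − (-1.55 V) = 3.1 V. LSB = 3.1 V / 2^13 ≈ 378.4 µV.
V_in − V_min = 1.26514 − (-1.55) = 2.81514 V.
Divide by LSB: 2.81514 × 8192/3.1 = 7439.2345.
Truncating gives code 7439.

7439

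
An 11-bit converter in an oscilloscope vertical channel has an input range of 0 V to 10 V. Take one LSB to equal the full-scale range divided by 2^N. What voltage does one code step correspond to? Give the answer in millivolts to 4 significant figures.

Span = 10 V.
There are 2^11 = 2048 steps.
LSB = 10 V ÷ 2^11 = 10/2048 V = 4.883 mV.

4.883 mV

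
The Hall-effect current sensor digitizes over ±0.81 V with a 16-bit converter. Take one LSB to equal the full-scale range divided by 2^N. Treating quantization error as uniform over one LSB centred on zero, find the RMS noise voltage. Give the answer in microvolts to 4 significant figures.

The full-scale span is 0.81 − (-0.81) = 1.62 V.
Step size = 1.62/65536 V = 24.7192 µV.
RMS of a uniform error over width LSB is LSB/√12 = 7.136 µV.

7.136 µV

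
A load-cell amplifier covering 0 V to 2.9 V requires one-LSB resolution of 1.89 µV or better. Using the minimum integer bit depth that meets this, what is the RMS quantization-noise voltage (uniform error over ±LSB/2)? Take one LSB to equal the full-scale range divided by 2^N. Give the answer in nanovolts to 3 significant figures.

V_FS = 2.9 V.
Need 2^N ≥ 2.9 V / 1.89 µV = 1.534e6 → N_min = 21.
LSB = 2.9 V ÷ 2^21 = 2.9/2097152 V = 1.3828 µV.
RMS noise = LSB/√12 = 399 nV.

399 nV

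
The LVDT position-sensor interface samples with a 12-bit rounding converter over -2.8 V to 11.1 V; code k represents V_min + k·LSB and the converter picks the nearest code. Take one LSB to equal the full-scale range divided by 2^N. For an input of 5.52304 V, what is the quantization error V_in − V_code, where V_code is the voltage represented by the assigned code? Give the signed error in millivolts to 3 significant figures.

Span: 11.1 V − (-2.8 V) = 13.9 V. LSB = 13.9 V / 2^12 ≈ 3.394 mV.
(5.52304 − (-2.8)) / LSB = 8.32304 × 4096/13.9 = 2452.6023. Nearest integer: k = 2453.
Reconstructed level: -2.8 + 2453 × 13.9/4096 V = 5.524389648 V.
Error = V_in − V_code = 5.52304 − (5.524389648) = −1.35 mV.

−1.35 mV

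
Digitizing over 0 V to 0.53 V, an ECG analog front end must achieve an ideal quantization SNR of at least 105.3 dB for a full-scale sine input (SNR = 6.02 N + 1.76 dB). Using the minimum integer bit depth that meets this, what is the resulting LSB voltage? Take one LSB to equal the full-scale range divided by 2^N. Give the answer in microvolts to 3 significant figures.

Full-scale range = 0.53 V.
6.02 N + 1.76 ≥ 105.3 gives N ≥ 17.199, so the minimum integer is 18.
Step size = 0.53/262144 V = 2.02 µV.

2.02 µV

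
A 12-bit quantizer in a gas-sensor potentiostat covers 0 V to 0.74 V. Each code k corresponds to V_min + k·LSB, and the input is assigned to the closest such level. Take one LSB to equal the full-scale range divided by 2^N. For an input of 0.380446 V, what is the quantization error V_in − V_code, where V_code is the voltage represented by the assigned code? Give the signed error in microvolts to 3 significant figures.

−32.5 µV

Full-scale range = 0.74 V. LSB = 0.74 V / 2^12 ≈ 180.7 µV.
(0.380446 − (0)) / LSB = 0.380446 × 4096/0.74 = 2105.8200. Nearest integer: k = 2106.
Reconstructed level: 0 + 2106 × 0.74/4096 V = 0.3804785156 V.
V_in − V_code = 0.380446 − (0.3804785156) = −32.5 µV.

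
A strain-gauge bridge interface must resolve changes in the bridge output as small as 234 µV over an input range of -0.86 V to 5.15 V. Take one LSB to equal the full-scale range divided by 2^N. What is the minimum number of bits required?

15 bits

Full-scale range = 5.15 V − (-0.86 V) = 6.01 V.
Required number of levels: 6.01/234 µV = 25684; smallest N with 2^N ≥ that is 15.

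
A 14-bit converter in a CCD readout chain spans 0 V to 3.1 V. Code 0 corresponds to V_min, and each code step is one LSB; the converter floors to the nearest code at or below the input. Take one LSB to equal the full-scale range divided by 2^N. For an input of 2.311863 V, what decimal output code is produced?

12218

V_FS = 3.1 V. LSB = 3.1 V / 2^14 ≈ 189.2 µV.
V_in − V_min = 2.311863 − (0) = 2.311863 V.
Divide by LSB: 2.311863 × 16384/3.1 = 12218.5688.
Truncating gives code 12218.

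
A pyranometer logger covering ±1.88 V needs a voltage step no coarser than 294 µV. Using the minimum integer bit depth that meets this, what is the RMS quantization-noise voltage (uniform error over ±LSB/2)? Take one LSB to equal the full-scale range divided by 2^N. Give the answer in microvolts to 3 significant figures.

Range = 1.88 − (-1.88) = 3.76 V.
Required number of levels: 3.76/294 µV = 12789; smallest N with 2^N ≥ that is 14.
LSB = 3.76 V / 2^14 = 229.49 µV.
RMS noise = LSB/√12 = 66.2 µV.

66.2 µV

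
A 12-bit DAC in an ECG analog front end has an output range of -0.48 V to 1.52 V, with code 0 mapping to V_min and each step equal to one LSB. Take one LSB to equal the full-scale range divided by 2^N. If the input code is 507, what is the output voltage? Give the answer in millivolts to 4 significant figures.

-232.4 mV

Span: 1.52 V − (-0.48 V) = 2 V. LSB = 2 V / 2^12.
Output = V_min + (507/4096) × range = -0.48 + 0.123779 × 2 V
      = -0.48 V + 0.247559 V = -0.232441 V.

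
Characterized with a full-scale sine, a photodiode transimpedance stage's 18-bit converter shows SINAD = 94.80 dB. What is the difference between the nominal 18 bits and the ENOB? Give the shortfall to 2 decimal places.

2.54 bits

Effective bits = (94.80 − 1.76)/6.02 = 15.4551.
Lost resolution: 18 − 15.4551 = 2.5449 bits.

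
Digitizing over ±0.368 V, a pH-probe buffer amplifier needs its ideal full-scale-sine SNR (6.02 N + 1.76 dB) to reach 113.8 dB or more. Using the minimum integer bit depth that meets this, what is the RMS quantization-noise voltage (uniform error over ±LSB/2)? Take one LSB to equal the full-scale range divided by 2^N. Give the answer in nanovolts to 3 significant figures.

405 nV

Full-scale range = 0.368 V − (-0.368 V) = 0.736 V.
Solving 6.02 N ≥ 113.8 − 1.76: N ≥ 18.611. Round up → N = 19.
LSB = 0.736 V ÷ 2^19 = 0.736/524288 V = 1.4038 µV.
V_rms = LSB/√12 = 405 nV.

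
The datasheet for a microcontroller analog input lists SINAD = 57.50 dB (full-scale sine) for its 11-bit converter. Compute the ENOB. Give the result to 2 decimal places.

9.26 bits

ENOB = (57.50 − 1.76)/6.02 = 9.2591 bits.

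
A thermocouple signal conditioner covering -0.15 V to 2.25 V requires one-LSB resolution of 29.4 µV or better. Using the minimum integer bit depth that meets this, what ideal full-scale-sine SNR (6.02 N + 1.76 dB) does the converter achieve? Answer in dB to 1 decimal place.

The full-scale span is 2.25 − (-0.15) = 2.4 V.
Need 2^N ≥ 2.4 V / 29.4 µV = 81630 → N_min = 17.
SNR = 6.02 × 17 + 1.76 = 104.10 dB.

104.1 dB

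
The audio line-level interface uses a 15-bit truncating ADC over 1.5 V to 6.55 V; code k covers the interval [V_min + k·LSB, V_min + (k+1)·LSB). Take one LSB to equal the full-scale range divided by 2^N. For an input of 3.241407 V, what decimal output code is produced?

Span: 6.55 V − (1.5 V) = 5.05 V. LSB = 5.05 V / 2^15 ≈ 154.1 µV.
(V_in − V_min) × 2^15/range = (3.241407 − (1.5)) × 32768/5.05 = 11299.490.
Floor → code = 11299.

11299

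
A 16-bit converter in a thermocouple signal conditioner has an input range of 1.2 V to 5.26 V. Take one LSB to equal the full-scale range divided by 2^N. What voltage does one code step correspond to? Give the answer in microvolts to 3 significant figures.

62.0 µV

Span: 5.26 V − (1.2 V) = 4.06 V.
Number of codes = 2^16 = 65536.
One LSB is 4.06 V / 65536 = 62.0 µV.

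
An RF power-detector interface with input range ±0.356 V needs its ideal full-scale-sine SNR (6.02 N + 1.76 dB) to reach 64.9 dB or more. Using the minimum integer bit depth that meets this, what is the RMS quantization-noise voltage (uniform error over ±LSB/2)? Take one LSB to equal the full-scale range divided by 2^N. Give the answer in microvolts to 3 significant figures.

Span: 0.356 V − (-0.356 V) = 0.712 V.
N ≥ (64.9 − 1.76)/6.02 = 10.488 → N_min = 11.
One LSB is 0.712 V / 2048 = 347.66 µV.
V_rms = LSB/√12 = 100 µV.

100 µV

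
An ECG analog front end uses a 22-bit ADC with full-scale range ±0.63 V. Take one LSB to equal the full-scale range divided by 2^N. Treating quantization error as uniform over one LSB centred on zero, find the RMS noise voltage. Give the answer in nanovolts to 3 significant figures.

Span: 0.63 V − (-0.63 V) = 1.26 V.
Step size = 1.26/4194304 V = 300.41 nV.
For a uniform distribution on [−LSB/2, +LSB/2], V_rms = LSB/√12 = 300.41 nV/3.4641 = 86.7 nV.

86.7 nV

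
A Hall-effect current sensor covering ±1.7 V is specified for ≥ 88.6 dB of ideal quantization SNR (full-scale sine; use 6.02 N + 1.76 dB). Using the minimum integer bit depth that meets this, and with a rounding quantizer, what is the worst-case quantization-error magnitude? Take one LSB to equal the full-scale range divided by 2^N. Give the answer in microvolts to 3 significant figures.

The full-scale span is 1.7 − (-1.7) = 3.4 V.
Solving 6.02 N ≥ 88.6 − 1.76: N ≥ 14.425. Round up → N = 15.
One LSB is 3.4 V / 32768 = 103.76 µV.
Half an LSB is 51.9 µV.

51.9 µV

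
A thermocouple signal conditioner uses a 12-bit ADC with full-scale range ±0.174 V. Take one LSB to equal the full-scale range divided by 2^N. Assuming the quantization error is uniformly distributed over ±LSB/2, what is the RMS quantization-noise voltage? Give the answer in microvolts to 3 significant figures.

Range = 0.174 − (-0.174) = 0.348 V.
Step size = 0.348/4096 V = 84.961 µV.
RMS of a uniform error over width LSB is LSB/√12 = 24.5 µV.

24.5 µV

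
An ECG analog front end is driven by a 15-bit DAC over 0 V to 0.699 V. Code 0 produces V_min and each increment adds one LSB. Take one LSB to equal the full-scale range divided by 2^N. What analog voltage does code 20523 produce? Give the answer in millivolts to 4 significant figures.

437.8 mV

V_FS = 0.699 V. LSB = 0.699 V / 2^15.
Output = V_min + (20523/32768) × range = 0 + 0.626312 × 0.699 V
      = 0 + 0.437792 = 0.437792 V.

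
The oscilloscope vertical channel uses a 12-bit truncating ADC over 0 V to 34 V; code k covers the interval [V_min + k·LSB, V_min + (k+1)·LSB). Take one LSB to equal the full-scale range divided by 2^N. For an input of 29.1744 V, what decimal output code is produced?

Span = 34 V. LSB = 34 V / 2^12 ≈ 8.301 mV.
(V_in − V_min) × 2^12/range = (29.1744 − (0)) × 4096/34 = 3514.657.
Floor → code = 3514.

3514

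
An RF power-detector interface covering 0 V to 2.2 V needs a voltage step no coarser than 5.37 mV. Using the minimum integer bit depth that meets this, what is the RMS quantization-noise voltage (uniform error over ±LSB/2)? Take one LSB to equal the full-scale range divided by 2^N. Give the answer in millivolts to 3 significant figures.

Full-scale range = 2.2 V.
Required number of levels: 2.2/5.37 mV = 409.68; smallest N with 2^N ≥ that is 9.
LSB = 2.2 V / 2^9 = 4.2969 mV.
σ_q = LSB/√12 = 4.2969 mV/3.4641 = 1.24 mV.

1.24 mV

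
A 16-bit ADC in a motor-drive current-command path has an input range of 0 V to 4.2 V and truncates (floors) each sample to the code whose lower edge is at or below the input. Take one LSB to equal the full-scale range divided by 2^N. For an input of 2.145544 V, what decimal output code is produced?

33478

V_FS = 4.2 V. LSB = 4.2 V / 2^16 ≈ 64.09 µV.
(V_in − V_min) × 2^16/range = (2.145544 − (0)) × 65536/4.2 = 33478.660.
Floor → code = 33478.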